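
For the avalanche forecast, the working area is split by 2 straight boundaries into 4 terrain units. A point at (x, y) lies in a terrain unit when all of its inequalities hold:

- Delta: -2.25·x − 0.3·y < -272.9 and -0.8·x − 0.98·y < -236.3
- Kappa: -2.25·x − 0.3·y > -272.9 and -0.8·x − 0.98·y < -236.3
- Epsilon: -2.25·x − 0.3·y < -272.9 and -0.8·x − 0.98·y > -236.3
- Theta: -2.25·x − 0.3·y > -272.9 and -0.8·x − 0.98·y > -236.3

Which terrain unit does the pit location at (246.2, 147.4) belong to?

-2.25·246.2 − 0.3·147.4 = -598.170, which is < -272.9
-0.8·246.2 − 0.98·147.4 = -341.412, which is < -236.3
This sign pattern matches Delta.

Delta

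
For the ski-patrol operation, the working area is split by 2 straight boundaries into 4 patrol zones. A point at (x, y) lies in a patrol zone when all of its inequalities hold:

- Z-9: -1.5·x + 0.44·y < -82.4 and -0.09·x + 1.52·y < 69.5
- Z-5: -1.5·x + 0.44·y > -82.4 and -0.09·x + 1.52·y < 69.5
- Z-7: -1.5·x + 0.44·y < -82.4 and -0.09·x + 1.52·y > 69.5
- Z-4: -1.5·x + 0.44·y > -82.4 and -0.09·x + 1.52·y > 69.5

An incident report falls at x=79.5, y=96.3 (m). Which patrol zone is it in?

-1.5·79.5 + 0.44·96.3 = -76.878, which is > -82.4
-0.09·79.5 + 1.52·96.3 = 139.221, which is > 69.5
This sign pattern matches Z-4.

Z-4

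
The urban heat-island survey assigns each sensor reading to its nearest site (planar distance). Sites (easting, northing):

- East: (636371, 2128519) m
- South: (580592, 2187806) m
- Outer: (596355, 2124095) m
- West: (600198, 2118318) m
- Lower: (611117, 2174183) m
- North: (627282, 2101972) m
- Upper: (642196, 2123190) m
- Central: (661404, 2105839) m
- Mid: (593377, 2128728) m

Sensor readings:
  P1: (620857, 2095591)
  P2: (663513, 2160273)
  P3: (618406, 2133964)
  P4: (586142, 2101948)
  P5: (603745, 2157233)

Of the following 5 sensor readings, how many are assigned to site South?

P1 → North
P2 → East
P3 → East
P4 → West
P5 → Lower
0 of the 5 go to South.

0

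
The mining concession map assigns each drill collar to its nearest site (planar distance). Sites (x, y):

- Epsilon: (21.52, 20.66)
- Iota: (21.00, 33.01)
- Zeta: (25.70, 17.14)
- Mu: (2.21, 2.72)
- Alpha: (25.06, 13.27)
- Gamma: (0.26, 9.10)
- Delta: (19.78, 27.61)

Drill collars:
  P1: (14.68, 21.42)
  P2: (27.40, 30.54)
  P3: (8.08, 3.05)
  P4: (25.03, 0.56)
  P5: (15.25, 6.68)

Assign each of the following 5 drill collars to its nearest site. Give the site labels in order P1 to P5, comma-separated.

P1 → Epsilon (d²=47.36)
P2 → Iota (d²=47.06)
P3 → Mu (d²=34.57)
P4 → Alpha (d²=161.54)
P5 → Alpha (d²=139.66)

Epsilon, Iota, Mu, Alpha, Alpha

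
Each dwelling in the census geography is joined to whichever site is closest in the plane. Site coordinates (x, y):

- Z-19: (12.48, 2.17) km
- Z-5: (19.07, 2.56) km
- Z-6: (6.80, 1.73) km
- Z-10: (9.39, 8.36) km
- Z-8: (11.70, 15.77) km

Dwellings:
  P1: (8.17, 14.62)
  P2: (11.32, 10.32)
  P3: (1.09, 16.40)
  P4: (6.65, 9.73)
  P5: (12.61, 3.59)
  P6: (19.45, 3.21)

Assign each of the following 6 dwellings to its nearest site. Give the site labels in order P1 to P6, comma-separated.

P1 → Z-8 (d²=13.78)
P2 → Z-10 (d²=7.57)
P3 → Z-8 (d²=112.97)
P4 → Z-10 (d²=9.38)
P5 → Z-19 (d²=2.03)
P6 → Z-5 (d²=0.57)

Z-8, Z-10, Z-8, Z-10, Z-19, Z-5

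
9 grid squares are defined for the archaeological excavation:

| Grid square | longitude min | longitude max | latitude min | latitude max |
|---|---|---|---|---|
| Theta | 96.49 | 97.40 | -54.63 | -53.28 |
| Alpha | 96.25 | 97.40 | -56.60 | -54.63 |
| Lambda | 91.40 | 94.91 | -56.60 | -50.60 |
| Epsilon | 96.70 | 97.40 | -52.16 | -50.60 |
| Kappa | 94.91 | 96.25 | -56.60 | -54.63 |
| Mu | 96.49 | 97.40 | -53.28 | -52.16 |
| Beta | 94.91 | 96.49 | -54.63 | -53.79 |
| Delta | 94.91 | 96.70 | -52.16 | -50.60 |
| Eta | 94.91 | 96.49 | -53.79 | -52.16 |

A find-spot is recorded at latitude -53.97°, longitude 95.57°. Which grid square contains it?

Beta

The point has longitude = 95.57 and latitude = -53.97.
Only Beta satisfies 94.91 ≤ longitude ≤ 96.49 and -54.63 ≤ latitude ≤ -53.79.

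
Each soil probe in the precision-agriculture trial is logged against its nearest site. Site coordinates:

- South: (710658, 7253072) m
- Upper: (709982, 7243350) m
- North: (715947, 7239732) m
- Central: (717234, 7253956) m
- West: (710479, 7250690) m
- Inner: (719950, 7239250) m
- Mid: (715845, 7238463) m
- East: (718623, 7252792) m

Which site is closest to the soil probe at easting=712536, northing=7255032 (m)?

Squared distances to each site:
South: 7368484.000; Upper: 142992040.000; North: 245724921.000; Central: 23228980.000; West: 23084213.000; Inner: 304038920.000; Mid: 285481242.000; East: 42069169.000.
Minimum at South.

South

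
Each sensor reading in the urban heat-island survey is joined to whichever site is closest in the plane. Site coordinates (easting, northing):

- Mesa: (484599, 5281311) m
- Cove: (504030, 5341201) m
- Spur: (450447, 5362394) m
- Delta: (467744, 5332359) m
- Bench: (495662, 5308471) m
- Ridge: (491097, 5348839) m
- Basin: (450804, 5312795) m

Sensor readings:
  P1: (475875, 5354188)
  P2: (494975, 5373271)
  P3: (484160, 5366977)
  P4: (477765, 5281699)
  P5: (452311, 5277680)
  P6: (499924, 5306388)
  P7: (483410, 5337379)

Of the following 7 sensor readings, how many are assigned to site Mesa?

2

P1 → Ridge
P2 → Ridge
P3 → Ridge
P4 → Mesa
P5 → Mesa
P6 → Bench
P7 → Ridge
2 of the 7 go to Mesa.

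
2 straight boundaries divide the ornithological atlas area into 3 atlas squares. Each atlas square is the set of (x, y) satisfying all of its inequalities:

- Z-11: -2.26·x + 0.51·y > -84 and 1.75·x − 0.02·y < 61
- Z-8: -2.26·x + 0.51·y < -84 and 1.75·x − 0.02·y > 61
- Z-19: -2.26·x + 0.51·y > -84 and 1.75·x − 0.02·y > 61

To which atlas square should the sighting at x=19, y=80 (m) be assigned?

-2.26·19 + 0.51·80 = -2.140, which is > -84
1.75·19 − 0.02·80 = 31.650, which is < 61
This sign pattern matches Z-11.

Z-11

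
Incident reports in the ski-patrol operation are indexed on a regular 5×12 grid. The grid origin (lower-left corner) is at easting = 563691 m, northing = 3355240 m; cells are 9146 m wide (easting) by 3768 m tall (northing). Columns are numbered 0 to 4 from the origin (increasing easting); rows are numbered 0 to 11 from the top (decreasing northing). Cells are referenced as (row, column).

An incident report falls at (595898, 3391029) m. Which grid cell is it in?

(2, 3)

Column index: ⌊(595898 − 563691) / 9146⌋ = ⌊3.521⌋ = 3
Row offset from origin: ⌊(3391029 − 3355240) / 3768⌋ = ⌊9.498⌋ = 9 → row 2 (counted from top)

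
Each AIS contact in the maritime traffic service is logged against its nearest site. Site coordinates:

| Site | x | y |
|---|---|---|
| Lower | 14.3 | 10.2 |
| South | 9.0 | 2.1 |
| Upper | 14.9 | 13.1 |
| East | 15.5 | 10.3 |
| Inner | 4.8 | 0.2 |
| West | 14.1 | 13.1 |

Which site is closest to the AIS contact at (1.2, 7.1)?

Squared distances to each site:
Lower: 181.220; South: 85.840; Upper: 223.690; East: 214.730; Inner: 60.570; West: 202.410.
Minimum at Inner.

Inner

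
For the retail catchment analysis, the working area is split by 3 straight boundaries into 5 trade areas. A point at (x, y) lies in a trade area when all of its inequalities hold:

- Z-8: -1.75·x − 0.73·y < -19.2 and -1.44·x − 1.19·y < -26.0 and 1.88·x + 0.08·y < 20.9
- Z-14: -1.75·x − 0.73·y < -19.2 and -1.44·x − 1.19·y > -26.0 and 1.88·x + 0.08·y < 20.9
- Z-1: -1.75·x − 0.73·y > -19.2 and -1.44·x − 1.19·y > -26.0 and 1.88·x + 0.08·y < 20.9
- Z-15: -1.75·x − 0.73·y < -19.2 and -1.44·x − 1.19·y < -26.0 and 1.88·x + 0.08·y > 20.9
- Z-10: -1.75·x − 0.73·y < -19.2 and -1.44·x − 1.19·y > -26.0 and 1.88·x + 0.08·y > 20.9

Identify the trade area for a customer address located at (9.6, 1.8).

Z-1

-1.75·9.6 − 0.73·1.8 = -18.114, which is > -19.2
-1.44·9.6 − 1.19·1.8 = -15.966, which is > -26.0
1.88·9.6 + 0.08·1.8 = 18.192, which is < 20.9
This sign pattern matches Z-1.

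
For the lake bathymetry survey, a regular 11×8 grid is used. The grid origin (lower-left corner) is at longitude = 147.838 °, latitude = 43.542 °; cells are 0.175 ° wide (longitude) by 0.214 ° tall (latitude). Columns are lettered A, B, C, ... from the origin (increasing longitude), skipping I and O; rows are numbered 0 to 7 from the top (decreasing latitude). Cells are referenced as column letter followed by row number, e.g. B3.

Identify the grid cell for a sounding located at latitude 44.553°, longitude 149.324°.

Column index: ⌊(149.324 − 147.838) / 0.175⌋ = ⌊8.491⌋ = 8 → column J
Row offset from origin: ⌊(44.553 − 43.542) / 0.214⌋ = ⌊4.724⌋ = 4 → row 3 (counted from top)

J3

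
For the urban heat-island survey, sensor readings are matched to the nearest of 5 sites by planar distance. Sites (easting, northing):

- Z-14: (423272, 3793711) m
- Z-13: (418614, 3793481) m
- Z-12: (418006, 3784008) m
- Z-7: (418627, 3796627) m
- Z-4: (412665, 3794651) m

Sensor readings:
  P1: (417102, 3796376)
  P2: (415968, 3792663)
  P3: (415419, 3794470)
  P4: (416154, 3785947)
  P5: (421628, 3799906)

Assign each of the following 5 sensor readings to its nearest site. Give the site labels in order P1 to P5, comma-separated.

Z-7, Z-13, Z-4, Z-12, Z-7

P1 → Z-7 (d²=2388626.00)
P2 → Z-13 (d²=7670440.00)
P3 → Z-4 (d²=7617277.00)
P4 → Z-12 (d²=7189625.00)
P5 → Z-7 (d²=19757842.00)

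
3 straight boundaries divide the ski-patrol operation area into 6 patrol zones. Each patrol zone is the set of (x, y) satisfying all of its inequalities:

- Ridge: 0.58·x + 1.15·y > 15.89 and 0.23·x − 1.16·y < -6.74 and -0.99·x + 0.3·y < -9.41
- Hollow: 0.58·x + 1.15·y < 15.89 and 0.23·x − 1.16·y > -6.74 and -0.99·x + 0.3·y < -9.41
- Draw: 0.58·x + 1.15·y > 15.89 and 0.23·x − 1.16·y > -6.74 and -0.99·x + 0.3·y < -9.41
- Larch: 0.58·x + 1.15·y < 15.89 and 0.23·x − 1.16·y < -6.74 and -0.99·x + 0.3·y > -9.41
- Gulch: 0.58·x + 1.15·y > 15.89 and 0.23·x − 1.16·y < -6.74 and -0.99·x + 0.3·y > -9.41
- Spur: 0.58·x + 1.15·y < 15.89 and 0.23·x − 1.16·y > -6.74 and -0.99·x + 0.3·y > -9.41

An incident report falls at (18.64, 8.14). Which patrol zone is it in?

0.58·18.64 + 1.15·8.14 = 20.172, which is > 15.89
0.23·18.64 − 1.16·8.14 = -5.155, which is > -6.74
-0.99·18.64 + 0.3·8.14 = -16.012, which is < -9.41
This sign pattern matches Draw.

Draw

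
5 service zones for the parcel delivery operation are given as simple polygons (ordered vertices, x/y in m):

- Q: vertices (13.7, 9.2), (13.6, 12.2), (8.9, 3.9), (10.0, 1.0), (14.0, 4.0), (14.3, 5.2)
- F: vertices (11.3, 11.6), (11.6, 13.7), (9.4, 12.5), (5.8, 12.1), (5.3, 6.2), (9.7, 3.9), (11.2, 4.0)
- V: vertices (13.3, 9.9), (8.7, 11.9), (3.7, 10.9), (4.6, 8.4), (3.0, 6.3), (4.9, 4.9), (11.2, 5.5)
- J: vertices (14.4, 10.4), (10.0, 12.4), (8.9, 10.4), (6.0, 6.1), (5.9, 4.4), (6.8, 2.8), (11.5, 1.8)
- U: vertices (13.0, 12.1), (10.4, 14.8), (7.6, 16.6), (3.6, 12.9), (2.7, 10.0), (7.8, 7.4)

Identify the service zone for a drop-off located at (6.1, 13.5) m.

U

Cast a ray rightward from (6.1, 13.5). For each polygon, the edges (by vertex number in listed order) whose endpoints lie on opposite sides of y = 13.5, where each meets that height, and whether that is right or left of the point:
Q: no edge straddles that height → 0 crossings.
F: 1–2 at x≈11.57 (right), 2–3 at x≈11.23 (right) → 2 crossings.
V: no edge straddles that height → 0 crossings.
J: no edge straddles that height → 0 crossings.
U: 1–2 at x≈11.65 (right), 3–4 at x≈4.25 (left) → 1 crossing.
Only U has an odd count, so the point is inside U.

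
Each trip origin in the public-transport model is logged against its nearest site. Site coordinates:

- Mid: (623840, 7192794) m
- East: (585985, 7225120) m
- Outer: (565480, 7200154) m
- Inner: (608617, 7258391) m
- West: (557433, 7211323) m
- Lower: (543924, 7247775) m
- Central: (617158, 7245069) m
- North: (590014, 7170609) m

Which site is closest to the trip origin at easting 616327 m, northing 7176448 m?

Mid

Squared distances to each site:
Mid: 323636885.000; East: 3289600548.000; Outer: 3147391845.000; Inner: 6774099349.000; West: 4684768861.000; Lower: 10329735338.000; Central: 4709532202.000; North: 726467890.000.
Minimum at Mid.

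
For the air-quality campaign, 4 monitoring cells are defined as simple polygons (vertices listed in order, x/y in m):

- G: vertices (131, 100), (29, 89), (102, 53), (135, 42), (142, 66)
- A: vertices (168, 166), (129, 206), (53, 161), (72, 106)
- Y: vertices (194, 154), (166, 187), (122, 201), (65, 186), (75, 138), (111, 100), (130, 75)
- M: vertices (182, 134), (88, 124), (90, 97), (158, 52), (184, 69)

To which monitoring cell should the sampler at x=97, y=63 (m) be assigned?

Cast a ray rightward from (97, 63). For each polygon, the edges (by vertex number in listed order) whose endpoints lie on opposite sides of y = 63, where each meets that height, and whether that is right or left of the point:
G: 2–3 at x≈81.7 (left), 4–5 at x≈141.1 (right) → 1 crossing.
A: no edge straddles that height → 0 crossings.
Y: no edge straddles that height → 0 crossings.
M: 3–4 at x≈141.4 (right), 4–5 at x≈174.8 (right) → 2 crossings.
Only G has an odd count, so the point is inside G.

G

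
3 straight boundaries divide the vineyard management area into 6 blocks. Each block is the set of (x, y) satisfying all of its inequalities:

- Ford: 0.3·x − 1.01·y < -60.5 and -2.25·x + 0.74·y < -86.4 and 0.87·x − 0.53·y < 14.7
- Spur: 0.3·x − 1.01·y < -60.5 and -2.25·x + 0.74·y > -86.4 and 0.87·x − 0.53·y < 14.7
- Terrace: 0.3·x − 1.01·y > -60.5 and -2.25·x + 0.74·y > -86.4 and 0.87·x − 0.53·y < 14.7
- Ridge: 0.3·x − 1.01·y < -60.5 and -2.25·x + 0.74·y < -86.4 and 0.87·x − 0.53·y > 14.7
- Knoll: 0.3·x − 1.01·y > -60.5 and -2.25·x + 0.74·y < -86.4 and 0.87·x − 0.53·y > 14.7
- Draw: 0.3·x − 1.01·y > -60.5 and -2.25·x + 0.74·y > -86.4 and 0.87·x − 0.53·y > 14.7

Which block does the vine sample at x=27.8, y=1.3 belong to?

Draw

0.3·27.8 − 1.01·1.3 = 7.027, which is > -60.5
-2.25·27.8 + 0.74·1.3 = -61.588, which is > -86.4
0.87·27.8 − 0.53·1.3 = 23.497, which is > 14.7
This sign pattern matches Draw.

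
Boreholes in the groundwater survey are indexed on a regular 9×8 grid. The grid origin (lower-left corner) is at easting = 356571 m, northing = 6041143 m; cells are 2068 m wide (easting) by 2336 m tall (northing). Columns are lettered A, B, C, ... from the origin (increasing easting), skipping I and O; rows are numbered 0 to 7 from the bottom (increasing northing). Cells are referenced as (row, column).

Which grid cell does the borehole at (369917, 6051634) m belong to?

Column index: ⌊(369917 − 356571) / 2068⌋ = ⌊6.454⌋ = 6 → column G
Row offset from origin: ⌊(6051634 − 6041143) / 2336⌋ = ⌊4.491⌋ = 4 → row 4

(4, G)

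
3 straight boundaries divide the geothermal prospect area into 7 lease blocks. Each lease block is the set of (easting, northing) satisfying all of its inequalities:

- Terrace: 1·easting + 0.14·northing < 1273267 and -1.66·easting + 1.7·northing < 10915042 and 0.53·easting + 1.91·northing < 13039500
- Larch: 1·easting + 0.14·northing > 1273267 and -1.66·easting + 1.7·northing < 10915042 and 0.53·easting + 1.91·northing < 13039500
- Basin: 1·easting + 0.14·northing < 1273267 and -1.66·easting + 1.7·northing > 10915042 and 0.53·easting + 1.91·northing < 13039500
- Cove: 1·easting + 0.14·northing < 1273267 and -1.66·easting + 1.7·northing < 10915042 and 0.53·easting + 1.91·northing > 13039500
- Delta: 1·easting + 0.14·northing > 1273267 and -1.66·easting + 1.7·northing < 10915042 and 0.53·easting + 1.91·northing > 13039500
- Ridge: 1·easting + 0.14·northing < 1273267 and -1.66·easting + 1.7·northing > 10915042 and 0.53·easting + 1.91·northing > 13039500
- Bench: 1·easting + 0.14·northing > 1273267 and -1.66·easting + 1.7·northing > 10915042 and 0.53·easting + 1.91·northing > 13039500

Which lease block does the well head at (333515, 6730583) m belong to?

Larch

1·333515 + 0.14·6730583 = 1275796.620, which is > 1273267
-1.66·333515 + 1.7·6730583 = 10888356.200, which is < 10915042
0.53·333515 + 1.91·6730583 = 13032176.480, which is < 13039500
This sign pattern matches Larch.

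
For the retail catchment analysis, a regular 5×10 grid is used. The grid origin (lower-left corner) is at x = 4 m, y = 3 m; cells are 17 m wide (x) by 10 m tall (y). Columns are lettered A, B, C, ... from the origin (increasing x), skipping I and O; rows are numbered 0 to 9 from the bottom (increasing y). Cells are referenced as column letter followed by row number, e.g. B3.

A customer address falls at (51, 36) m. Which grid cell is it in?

C3

Column index: ⌊(51 − 4) / 17⌋ = ⌊2.765⌋ = 2 → column C
Row offset from origin: ⌊(36 − 3) / 10⌋ = ⌊3.300⌋ = 3 → row 3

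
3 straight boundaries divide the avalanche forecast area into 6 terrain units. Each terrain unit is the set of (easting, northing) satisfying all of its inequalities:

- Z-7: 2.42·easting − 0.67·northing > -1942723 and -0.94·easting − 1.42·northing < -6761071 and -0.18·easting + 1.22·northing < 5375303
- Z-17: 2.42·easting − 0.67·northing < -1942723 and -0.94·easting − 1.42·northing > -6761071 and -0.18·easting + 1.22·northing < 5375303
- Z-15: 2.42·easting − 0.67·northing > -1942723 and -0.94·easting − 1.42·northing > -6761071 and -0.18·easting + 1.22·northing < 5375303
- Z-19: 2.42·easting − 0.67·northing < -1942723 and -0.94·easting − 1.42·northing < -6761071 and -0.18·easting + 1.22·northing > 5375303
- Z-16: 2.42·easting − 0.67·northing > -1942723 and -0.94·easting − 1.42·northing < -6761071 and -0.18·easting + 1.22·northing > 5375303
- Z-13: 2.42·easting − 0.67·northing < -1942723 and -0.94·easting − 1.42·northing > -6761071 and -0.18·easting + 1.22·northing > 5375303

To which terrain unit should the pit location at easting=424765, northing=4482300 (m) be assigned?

2.42·424765 − 0.67·4482300 = -1975209.700, which is < -1942723
-0.94·424765 − 1.42·4482300 = -6764145.100, which is < -6761071
-0.18·424765 + 1.22·4482300 = 5391948.300, which is > 5375303
This sign pattern matches Z-19.

Z-19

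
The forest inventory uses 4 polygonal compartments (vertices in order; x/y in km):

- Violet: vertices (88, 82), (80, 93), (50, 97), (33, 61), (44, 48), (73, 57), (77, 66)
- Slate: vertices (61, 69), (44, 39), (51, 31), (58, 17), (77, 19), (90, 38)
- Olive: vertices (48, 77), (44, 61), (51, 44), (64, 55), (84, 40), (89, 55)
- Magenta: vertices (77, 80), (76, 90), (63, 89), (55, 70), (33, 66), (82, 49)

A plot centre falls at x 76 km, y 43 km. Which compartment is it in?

Slate

Cast a ray rightward from (76, 43). For each polygon, the edges (by vertex number in listed order) whose endpoints lie on opposite sides of y = 43, where each meets that height, and whether that is right or left of the point:
Violet: no edge straddles that height → 0 crossings.
Slate: 1–2 at x≈46.3 (left), 6–1 at x≈85.3 (right) → 1 crossing.
Olive: 4–5 at x≈80.0 (right), 5–6 at x≈85.0 (right) → 2 crossings.
Magenta: no edge straddles that height → 0 crossings.
Only Slate has an odd count, so the point is inside Slate.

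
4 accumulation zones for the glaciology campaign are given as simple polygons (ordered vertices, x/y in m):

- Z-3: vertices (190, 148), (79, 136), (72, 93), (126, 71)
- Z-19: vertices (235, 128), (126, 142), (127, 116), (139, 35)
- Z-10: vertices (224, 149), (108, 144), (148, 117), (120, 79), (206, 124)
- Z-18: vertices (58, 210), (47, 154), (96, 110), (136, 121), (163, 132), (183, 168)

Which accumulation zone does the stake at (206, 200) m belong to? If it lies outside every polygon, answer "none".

Cast a ray rightward from (206, 200). For each polygon, the edges (by vertex number in listed order) whose endpoints lie on opposite sides of y = 200, where each meets that height, and whether that is right or left of the point:
Z-3: no edge straddles that height → 0 crossings.
Z-19: no edge straddles that height → 0 crossings.
Z-10: no edge straddles that height → 0 crossings.
Z-18: 1–2 at x≈56.0 (left), 6–1 at x≈87.8 (left) → 0 crossings.
All counts are even, so the point lies outside every listed polygon.

none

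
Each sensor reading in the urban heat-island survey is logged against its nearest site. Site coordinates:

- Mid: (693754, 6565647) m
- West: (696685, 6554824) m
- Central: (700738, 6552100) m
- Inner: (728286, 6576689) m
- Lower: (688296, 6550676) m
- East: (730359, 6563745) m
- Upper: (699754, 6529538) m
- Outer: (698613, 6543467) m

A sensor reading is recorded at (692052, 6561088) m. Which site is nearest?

Mid

Squared distances to each site:
Mid: 23681285.000; West: 60702385.000; Central: 156230740.000; Inner: 1556293957.000; Lower: 122517280.000; East: 1474485898.000; Upper: 1054723304.000; Outer: 353546362.000.
Minimum at Mid.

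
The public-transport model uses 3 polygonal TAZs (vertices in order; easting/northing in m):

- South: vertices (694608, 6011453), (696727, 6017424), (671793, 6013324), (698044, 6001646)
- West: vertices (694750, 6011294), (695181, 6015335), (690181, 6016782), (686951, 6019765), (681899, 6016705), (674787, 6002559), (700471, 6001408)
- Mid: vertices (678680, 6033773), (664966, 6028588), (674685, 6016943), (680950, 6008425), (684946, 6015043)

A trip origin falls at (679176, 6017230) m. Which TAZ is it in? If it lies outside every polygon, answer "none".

Cast a ray rightward from (679176, 6017230). For each polygon, the edges (by vertex number in listed order) whose endpoints lie on opposite sides of northing = 6017230, where each meets that height, and whether that is right or left of the point:
South: 1–2 at easting≈696658.2 (right), 2–3 at easting≈695547.2 (right) → 2 crossings.
West: 3–4 at easting≈689695.9 (right), 4–5 at easting≈682765.8 (right) → 2 crossings.
Mid: 2–3 at easting≈674445.5 (left), 5–1 at easting≈684214.4 (right) → 1 crossing.
Only Mid has an odd count, so the point is inside Mid.

Mid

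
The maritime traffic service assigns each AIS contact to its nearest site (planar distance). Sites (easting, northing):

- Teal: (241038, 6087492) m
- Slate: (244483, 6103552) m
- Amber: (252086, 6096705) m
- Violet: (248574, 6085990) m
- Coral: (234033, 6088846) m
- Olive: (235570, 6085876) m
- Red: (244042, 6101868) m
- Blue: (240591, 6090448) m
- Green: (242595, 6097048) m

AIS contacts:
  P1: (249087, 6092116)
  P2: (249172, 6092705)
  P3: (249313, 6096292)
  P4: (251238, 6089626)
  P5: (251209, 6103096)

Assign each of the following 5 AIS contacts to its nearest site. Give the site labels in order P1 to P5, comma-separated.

P1 → Amber (d²=30052922.00)
P2 → Amber (d²=24491396.00)
P3 → Amber (d²=7860098.00)
P4 → Violet (d²=20317392.00)
P5 → Amber (d²=41614010.00)

Amber, Amber, Amber, Violet, Amber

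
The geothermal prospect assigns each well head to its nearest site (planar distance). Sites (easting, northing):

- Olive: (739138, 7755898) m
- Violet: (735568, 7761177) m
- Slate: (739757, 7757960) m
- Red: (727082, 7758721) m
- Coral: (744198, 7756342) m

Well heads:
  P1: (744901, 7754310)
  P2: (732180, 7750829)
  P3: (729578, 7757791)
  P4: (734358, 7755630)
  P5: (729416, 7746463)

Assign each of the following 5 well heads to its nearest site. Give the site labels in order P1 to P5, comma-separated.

Coral, Olive, Red, Olive, Red

P1 → Coral (d²=4623233.00)
P2 → Olive (d²=74108525.00)
P3 → Red (d²=7094916.00)
P4 → Olive (d²=22920224.00)
P5 → Red (d²=155706120.00)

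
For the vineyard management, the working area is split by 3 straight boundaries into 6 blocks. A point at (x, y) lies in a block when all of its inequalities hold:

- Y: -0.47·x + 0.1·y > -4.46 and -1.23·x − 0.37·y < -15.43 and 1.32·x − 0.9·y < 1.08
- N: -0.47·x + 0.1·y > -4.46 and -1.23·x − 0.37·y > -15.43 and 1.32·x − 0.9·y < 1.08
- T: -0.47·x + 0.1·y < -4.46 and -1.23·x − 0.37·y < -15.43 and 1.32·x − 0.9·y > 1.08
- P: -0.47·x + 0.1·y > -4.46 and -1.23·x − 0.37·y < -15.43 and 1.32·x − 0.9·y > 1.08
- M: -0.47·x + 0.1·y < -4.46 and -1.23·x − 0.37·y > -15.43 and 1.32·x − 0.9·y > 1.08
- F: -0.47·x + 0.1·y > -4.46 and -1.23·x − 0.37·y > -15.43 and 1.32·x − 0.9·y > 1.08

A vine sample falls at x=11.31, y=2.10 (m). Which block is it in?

-0.47·11.31 + 0.1·2.10 = -5.106, which is < -4.46
-1.23·11.31 − 0.37·2.10 = -14.688, which is > -15.43
1.32·11.31 − 0.9·2.10 = 13.039, which is > 1.08
This sign pattern matches M.

M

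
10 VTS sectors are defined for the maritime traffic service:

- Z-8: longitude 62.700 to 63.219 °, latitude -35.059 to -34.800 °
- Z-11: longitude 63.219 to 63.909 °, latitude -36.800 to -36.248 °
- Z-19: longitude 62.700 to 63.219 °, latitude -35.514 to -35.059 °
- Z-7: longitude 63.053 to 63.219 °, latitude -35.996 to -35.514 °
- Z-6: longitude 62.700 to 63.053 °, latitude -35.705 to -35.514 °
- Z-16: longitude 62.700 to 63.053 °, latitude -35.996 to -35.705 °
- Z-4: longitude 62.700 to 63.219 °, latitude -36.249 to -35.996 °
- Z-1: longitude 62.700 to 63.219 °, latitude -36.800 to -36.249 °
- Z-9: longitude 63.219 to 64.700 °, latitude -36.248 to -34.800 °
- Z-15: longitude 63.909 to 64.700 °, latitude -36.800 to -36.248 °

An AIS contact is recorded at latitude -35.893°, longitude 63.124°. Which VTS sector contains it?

The point has longitude = 63.124 and latitude = -35.893.
Only Z-7 satisfies 63.053 ≤ longitude ≤ 63.219 and -35.996 ≤ latitude ≤ -35.514.

Z-7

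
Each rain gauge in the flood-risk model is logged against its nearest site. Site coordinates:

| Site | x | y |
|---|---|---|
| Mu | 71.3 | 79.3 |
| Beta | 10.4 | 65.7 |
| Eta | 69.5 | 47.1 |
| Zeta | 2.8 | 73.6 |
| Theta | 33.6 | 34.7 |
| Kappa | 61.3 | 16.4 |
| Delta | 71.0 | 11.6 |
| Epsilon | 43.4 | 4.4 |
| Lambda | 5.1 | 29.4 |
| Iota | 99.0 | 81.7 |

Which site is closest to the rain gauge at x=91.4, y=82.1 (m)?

Squared distances to each site:
Mu: 411.850; Beta: 6829.960; Eta: 1704.610; Zeta: 7922.210; Theta: 5587.600; Kappa: 5222.500; Delta: 5386.410; Epsilon: 8341.290; Lambda: 10224.980; Iota: 57.920.
Minimum at Iota.

Iota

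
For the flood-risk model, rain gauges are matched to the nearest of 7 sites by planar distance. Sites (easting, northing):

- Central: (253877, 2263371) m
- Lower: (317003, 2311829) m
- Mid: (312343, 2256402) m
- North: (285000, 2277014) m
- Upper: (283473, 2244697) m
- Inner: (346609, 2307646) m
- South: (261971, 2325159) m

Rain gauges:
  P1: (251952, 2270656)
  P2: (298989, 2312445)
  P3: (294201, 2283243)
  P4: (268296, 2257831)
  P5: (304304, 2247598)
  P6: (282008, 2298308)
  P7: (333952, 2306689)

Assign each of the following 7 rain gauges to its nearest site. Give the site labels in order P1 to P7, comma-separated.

Central, Lower, North, Central, Mid, North, Inner

P1 → Central (d²=56776850.00)
P2 → Lower (d²=324883652.00)
P3 → North (d²=123458842.00)
P4 → Central (d²=238599161.00)
P5 → Mid (d²=142135937.00)
P6 → North (d²=462386500.00)
P7 → Inner (d²=161115498.00)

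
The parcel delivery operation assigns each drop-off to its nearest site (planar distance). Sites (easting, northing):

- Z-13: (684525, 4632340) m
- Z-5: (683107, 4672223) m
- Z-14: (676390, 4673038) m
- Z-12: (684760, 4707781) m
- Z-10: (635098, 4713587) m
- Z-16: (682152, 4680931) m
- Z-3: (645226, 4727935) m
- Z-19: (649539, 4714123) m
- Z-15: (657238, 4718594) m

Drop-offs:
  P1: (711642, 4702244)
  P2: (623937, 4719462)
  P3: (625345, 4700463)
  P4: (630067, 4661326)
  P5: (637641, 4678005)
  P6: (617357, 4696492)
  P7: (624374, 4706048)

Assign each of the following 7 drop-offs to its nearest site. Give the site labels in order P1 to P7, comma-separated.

P1 → Z-12 (d²=753300293.00)
P2 → Z-10 (d²=159083546.00)
P3 → Z-10 (d²=267360385.00)
P4 → Z-14 (d²=2282991273.00)
P5 → Z-10 (d²=1272545573.00)
P6 → Z-10 (d²=606982106.00)
P7 → Z-10 (d²=171840697.00)

Z-12, Z-10, Z-10, Z-14, Z-10, Z-10, Z-10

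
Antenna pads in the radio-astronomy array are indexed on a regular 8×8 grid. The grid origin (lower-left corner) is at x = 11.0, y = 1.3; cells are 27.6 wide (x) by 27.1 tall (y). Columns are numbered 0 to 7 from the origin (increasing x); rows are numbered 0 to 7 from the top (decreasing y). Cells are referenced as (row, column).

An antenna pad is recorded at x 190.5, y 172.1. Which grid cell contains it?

Column index: ⌊(190.5 − 11.0) / 27.6⌋ = ⌊6.504⌋ = 6
Row offset from origin: ⌊(172.1 − 1.3) / 27.1⌋ = ⌊6.303⌋ = 6 → row 1 (counted from top)

(1, 6)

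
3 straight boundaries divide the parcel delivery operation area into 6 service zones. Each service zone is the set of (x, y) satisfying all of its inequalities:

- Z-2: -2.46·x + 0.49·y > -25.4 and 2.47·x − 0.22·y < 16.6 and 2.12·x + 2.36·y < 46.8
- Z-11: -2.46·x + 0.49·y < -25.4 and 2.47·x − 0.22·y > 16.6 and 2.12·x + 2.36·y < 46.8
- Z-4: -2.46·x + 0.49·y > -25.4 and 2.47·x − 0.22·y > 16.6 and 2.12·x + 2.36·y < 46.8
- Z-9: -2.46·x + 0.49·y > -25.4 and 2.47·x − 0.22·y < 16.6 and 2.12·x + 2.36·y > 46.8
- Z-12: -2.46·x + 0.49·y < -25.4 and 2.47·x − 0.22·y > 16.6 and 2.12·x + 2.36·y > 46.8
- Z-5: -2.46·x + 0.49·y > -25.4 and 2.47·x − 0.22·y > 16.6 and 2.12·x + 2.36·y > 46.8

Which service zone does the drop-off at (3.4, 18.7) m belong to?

-2.46·3.4 + 0.49·18.7 = 0.799, which is > -25.4
2.47·3.4 − 0.22·18.7 = 4.284, which is < 16.6
2.12·3.4 + 2.36·18.7 = 51.340, which is > 46.8
This sign pattern matches Z-9.

Z-9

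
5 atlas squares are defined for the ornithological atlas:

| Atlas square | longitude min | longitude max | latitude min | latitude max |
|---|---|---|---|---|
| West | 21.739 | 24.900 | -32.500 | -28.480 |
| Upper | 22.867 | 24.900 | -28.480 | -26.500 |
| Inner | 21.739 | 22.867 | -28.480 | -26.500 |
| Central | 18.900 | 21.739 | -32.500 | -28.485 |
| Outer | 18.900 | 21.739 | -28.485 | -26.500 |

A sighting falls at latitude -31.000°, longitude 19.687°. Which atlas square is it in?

Central

The point has longitude = 19.687 and latitude = -31.000.
Only Central satisfies 18.900 ≤ longitude ≤ 21.739 and -32.500 ≤ latitude ≤ -28.485.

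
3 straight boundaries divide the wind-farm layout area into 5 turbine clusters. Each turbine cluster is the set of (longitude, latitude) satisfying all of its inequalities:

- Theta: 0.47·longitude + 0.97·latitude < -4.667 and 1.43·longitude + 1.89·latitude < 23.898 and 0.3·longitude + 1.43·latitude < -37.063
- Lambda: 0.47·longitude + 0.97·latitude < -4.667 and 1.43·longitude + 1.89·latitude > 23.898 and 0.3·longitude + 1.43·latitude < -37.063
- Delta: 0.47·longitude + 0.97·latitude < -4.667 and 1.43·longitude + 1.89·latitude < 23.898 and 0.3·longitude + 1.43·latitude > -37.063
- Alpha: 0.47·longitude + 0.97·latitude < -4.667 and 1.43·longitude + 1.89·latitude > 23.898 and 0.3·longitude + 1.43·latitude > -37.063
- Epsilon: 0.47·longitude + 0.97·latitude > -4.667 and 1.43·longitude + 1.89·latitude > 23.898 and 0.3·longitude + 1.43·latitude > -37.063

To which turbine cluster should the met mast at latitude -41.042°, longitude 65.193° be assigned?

0.47·65.193 + 0.97·-41.042 = -9.170, which is < -4.667
1.43·65.193 + 1.89·-41.042 = 15.657, which is < 23.898
0.3·65.193 + 1.43·-41.042 = -39.132, which is < -37.063
This sign pattern matches Theta.

Theta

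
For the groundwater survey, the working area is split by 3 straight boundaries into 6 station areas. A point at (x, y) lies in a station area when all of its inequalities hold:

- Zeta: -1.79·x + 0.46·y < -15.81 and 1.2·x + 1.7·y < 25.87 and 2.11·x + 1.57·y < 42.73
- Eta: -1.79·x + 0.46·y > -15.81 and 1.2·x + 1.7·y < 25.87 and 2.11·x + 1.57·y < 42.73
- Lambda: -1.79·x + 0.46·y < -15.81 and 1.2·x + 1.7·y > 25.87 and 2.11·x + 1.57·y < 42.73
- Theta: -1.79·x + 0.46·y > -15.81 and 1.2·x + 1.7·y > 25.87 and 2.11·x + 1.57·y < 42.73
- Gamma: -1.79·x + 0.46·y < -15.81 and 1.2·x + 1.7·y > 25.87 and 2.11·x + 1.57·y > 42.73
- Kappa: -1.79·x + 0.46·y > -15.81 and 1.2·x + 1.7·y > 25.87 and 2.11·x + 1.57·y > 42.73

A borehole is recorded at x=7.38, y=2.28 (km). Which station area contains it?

Eta

-1.79·7.38 + 0.46·2.28 = -12.161, which is > -15.81
1.2·7.38 + 1.7·2.28 = 12.732, which is < 25.87
2.11·7.38 + 1.57·2.28 = 19.151, which is < 42.73
This sign pattern matches Eta.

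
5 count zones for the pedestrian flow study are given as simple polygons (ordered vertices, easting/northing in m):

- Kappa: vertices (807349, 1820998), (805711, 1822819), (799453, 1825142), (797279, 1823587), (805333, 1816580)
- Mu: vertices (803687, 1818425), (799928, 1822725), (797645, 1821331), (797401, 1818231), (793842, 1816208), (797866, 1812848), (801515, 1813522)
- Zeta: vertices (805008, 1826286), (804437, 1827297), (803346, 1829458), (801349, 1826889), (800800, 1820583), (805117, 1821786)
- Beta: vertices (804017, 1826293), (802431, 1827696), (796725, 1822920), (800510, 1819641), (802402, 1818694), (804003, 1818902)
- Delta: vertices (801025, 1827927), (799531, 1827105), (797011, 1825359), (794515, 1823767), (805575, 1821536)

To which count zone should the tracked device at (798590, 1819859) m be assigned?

Mu

Cast a ray rightward from (798590, 1819859). For each polygon, the edges (by vertex number in listed order) whose endpoints lie on opposite sides of northing = 1819859, where each meets that height, and whether that is right or left of the point:
Kappa: 4–5 at easting≈801564.0 (right), 5–1 at easting≈806829.3 (right) → 2 crossings.
Mu: 1–2 at easting≈802433.4 (right), 3–4 at easting≈797529.1 (left) → 1 crossing.
Zeta: no edge straddles that height → 0 crossings.
Beta: 3–4 at easting≈800258.4 (right), 6–1 at easting≈804004.8 (right) → 2 crossings.
Delta: no edge straddles that height → 0 crossings.
Only Mu has an odd count, so the point is inside Mu.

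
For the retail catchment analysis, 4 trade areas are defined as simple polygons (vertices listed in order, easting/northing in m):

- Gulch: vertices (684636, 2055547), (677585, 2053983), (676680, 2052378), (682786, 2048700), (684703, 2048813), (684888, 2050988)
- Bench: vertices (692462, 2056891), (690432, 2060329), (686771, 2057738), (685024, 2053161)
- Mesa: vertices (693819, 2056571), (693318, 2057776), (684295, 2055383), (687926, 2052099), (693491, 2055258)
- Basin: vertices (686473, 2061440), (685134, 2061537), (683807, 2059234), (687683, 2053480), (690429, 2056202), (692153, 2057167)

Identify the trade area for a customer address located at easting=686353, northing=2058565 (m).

Basin

Cast a ray rightward from (686353, 2058565). For each polygon, the edges (by vertex number in listed order) whose endpoints lie on opposite sides of northing = 2058565, where each meets that height, and whether that is right or left of the point:
Gulch: no edge straddles that height → 0 crossings.
Bench: 1–2 at easting≈691473.6 (right), 2–3 at easting≈687939.5 (right) → 2 crossings.
Mesa: no edge straddles that height → 0 crossings.
Basin: 3–4 at easting≈684257.7 (left), 6–1 at easting≈690294.7 (right) → 1 crossing.
Only Basin has an odd count, so the point is inside Basin.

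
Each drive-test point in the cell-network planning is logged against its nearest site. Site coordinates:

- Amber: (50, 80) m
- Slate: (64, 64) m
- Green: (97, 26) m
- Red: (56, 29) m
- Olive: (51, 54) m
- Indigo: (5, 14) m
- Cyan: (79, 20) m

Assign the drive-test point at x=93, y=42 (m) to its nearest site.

Green

Squared distances to each site:
Amber: 3293.000; Slate: 1325.000; Green: 272.000; Red: 1538.000; Olive: 1908.000; Indigo: 8528.000; Cyan: 680.000.
Minimum at Green.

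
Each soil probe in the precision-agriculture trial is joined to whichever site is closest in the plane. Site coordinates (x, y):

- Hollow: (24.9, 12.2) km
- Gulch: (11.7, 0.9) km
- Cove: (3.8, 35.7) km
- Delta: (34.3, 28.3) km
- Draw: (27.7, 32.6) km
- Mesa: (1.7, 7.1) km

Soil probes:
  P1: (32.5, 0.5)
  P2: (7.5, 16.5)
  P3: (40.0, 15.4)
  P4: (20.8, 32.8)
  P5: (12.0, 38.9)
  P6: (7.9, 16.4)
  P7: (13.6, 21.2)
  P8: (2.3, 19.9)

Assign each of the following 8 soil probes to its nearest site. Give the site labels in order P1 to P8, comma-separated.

P1 → Hollow (d²=194.65)
P2 → Mesa (d²=122.00)
P3 → Delta (d²=198.90)
P4 → Draw (d²=47.65)
P5 → Cove (d²=77.48)
P6 → Mesa (d²=124.93)
P7 → Hollow (d²=208.69)
P8 → Mesa (d²=164.20)

Hollow, Mesa, Delta, Draw, Cove, Mesa, Hollow, Mesa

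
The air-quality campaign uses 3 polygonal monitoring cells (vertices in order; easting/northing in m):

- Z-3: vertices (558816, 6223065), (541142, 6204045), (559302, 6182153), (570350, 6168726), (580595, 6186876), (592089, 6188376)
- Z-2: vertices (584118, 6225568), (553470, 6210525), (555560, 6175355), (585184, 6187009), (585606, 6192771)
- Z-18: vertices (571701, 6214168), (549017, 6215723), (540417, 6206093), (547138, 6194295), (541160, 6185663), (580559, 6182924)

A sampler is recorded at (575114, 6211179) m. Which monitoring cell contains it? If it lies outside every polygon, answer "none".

Z-2

Cast a ray rightward from (575114, 6211179). For each polygon, the edges (by vertex number in listed order) whose endpoints lie on opposite sides of northing = 6211179, where each meets that height, and whether that is right or left of the point:
Z-3: 1–2 at easting≈547771.1 (left), 6–1 at easting≈570216.8 (left) → 0 crossings.
Z-2: 1–2 at easting≈554802.4 (left), 5–1 at easting≈584770.8 (right) → 1 crossing.
Z-18: 2–3 at easting≈544959.0 (left), 6–1 at easting≈572548.4 (left) → 0 crossings.
Only Z-2 has an odd count, so the point is inside Z-2.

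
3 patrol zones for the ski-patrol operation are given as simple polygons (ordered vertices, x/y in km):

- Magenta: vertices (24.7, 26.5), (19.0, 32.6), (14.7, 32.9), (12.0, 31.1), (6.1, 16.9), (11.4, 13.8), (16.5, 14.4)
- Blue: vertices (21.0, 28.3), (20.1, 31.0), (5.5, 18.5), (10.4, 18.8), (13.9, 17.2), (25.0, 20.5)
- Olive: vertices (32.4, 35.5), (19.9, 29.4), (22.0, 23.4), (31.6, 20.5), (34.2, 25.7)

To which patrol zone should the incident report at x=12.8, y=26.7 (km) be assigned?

Cast a ray rightward from (12.8, 26.7). For each polygon, the edges (by vertex number in listed order) whose endpoints lie on opposite sides of y = 26.7, where each meets that height, and whether that is right or left of the point:
Magenta: 1–2 at x≈24.51 (right), 4–5 at x≈10.17 (left) → 1 crossing.
Blue: 2–3 at x≈15.08 (right), 6–1 at x≈21.82 (right) → 2 crossings.
Olive: 2–3 at x≈20.84 (right), 5–1 at x≈34.02 (right) → 2 crossings.
Only Magenta has an odd count, so the point is inside Magenta.

Magenta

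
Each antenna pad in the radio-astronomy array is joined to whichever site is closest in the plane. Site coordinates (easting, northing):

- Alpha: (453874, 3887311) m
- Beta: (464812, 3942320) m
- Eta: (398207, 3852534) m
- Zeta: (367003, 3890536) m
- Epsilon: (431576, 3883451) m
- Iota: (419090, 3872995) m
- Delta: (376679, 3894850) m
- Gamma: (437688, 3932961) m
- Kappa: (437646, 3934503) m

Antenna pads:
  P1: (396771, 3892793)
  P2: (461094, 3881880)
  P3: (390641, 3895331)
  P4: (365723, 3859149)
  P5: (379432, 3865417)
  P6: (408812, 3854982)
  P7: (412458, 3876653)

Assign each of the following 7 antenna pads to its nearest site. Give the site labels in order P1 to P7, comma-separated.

P1 → Delta (d²=407919713.00)
P2 → Alpha (d²=81624161.00)
P3 → Delta (d²=195168805.00)
P4 → Zeta (d²=986782169.00)
P5 → Eta (d²=518472314.00)
P6 → Eta (d²=118458729.00)
P7 → Iota (d²=57364388.00)

Delta, Alpha, Delta, Zeta, Eta, Eta, Iota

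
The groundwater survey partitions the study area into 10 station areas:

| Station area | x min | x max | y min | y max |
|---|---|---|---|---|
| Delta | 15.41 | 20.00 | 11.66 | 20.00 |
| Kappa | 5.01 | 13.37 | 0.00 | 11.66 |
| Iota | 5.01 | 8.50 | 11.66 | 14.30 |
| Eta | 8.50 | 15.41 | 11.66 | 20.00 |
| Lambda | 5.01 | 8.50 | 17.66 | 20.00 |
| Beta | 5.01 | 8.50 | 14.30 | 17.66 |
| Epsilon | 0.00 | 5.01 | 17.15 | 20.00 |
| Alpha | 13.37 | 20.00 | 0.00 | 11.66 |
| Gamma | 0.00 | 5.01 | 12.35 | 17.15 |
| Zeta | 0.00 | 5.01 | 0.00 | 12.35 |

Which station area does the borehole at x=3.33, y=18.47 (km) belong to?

The point has x = 3.33 and y = 18.47.
Only Epsilon satisfies 0.00 ≤ x ≤ 5.01 and 17.15 ≤ y ≤ 20.00.

Epsilon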